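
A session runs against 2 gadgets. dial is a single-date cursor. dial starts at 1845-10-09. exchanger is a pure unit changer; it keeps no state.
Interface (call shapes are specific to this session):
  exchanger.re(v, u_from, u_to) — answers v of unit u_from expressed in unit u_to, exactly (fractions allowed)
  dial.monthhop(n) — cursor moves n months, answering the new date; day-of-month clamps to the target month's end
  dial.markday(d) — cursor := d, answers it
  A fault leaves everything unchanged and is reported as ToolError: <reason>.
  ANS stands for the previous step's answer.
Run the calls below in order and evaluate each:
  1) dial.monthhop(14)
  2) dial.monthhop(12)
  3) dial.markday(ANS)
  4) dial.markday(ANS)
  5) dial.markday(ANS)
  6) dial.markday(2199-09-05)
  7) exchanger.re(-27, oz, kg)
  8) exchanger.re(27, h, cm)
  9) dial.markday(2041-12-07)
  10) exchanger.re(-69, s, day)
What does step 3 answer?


% dial.monthhop n→14
:: 1846-12-09
% dial.monthhop n→12
:: 1847-12-09
% dial.markday d→ANS
:: 1847-12-09
% dial.markday d→ANS
:: 1847-12-09
% dial.markday d→ANS
:: 1847-12-09
% dial.markday d→2199-09-05
:: 2199-09-05
% exchanger.re v→-27 u_from→oz u_to→kg
:: -1224699399/1600000000
% exchanger.re v→27 u_from→h u_to→cm
:: ToolError: incompatible units
% dial.markday d→2041-12-07
:: 2041-12-07
% exchanger.re v→-69 u_from→s u_to→day
:: -23/28800

Answer: 1847-12-09


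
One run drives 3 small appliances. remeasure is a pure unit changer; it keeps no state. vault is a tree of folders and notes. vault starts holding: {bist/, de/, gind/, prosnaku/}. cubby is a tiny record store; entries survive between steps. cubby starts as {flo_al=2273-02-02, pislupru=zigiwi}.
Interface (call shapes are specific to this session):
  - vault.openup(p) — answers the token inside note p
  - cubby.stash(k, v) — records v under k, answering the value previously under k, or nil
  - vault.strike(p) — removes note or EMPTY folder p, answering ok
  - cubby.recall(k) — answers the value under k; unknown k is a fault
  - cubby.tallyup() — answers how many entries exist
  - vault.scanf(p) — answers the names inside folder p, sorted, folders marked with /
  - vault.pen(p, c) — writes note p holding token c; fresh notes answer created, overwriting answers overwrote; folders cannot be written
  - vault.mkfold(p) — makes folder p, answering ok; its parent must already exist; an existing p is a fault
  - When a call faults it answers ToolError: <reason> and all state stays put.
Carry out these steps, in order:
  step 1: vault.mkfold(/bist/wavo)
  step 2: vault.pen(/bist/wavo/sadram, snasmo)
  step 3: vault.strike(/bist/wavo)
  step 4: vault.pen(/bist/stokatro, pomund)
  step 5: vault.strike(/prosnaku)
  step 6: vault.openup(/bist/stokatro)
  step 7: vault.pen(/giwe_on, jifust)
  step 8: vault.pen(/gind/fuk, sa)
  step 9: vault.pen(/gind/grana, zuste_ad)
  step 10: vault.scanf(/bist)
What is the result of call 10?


Answer: [stokatro, wavo/]

Derivation:
CALL vault.mkfold[p: /bist/wavo]
RET  ok
CALL vault.pen[p: /bist/wavo/sadram; c: snasmo]
RET  created
CALL vault.strike[p: /bist/wavo]
RET  ToolError: not empty
CALL vault.pen[p: /bist/stokatro; c: pomund]
RET  created
CALL vault.strike[p: /prosnaku]
RET  ok
CALL vault.openup[p: /bist/stokatro]
RET  pomund
CALL vault.pen[p: /giwe_on; c: jifust]
RET  created
CALL vault.pen[p: /gind/fuk; c: sa]
RET  created
CALL vault.pen[p: /gind/grana; c: zuste_ad]
RET  created
CALL vault.scanf[p: /bist]
RET  [stokatro, wavo/]


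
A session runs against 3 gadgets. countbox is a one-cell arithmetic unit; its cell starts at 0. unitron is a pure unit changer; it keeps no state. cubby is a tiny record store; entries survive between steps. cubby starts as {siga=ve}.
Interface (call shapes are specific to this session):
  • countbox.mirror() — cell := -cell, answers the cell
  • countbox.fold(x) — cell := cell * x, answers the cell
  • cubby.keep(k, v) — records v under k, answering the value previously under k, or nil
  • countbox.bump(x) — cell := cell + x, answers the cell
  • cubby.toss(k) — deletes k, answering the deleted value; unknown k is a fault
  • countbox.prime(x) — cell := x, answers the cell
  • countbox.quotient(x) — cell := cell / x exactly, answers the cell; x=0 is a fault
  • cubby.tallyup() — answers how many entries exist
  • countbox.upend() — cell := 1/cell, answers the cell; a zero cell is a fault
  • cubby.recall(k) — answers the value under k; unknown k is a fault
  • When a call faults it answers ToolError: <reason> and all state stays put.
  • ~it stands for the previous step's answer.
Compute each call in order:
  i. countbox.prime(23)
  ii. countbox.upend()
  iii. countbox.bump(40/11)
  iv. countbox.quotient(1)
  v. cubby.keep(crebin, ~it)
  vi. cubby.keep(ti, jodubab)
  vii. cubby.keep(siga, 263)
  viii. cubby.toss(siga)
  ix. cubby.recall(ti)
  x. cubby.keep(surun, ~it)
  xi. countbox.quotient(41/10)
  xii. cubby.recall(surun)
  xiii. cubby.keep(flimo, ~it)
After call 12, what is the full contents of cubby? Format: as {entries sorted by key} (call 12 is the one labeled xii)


Answer: {crebin=931/253, surun=jodubab, ti=jodubab}

Derivation:
! 1. countbox.prime(x: 23) => 23
! 2. countbox.upend() => 1/23
! 3. countbox.bump(x: 40/11) => 931/253
! 4. countbox.quotient(x: 1) => 931/253
! 5. cubby.keep(k: crebin, v: ~it) => nil
! 6. cubby.keep(k: ti, v: jodubab) => nil
! 7. cubby.keep(k: siga, v: 263) => ve
! 8. cubby.toss(k: siga) => 263
! 9. cubby.recall(k: ti) => jodubab
! 10. cubby.keep(k: surun, v: ~it) => nil
! 11. countbox.quotient(x: 41/10) => 9310/10373
! 12. cubby.recall(k: surun) => jodubab
! 13. cubby.keep(k: flimo, v: ~it) => nil


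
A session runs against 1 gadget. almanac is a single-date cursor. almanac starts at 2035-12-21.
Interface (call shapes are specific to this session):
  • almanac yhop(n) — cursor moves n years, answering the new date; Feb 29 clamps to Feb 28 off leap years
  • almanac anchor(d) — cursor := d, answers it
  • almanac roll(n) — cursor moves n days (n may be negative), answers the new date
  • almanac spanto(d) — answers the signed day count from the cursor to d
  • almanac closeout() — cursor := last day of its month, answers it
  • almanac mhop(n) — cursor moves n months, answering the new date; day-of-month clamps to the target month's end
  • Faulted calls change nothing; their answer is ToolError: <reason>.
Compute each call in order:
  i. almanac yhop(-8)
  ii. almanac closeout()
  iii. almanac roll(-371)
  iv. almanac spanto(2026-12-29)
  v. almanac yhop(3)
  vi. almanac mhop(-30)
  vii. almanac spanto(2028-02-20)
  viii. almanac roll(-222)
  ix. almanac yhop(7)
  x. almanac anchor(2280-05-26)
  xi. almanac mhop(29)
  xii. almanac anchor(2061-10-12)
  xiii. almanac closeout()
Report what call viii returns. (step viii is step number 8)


Answer: 2026-11-15

Derivation:
Step: almanac yhop[n=-8]
Result: 2027-12-21
Step: almanac closeout[]
Result: 2027-12-31
Step: almanac roll[n=-371]
Result: 2026-12-25
Step: almanac spanto[d=2026-12-29]
Result: 4
Step: almanac yhop[n=3]
Result: 2029-12-25
Step: almanac mhop[n=-30]
Result: 2027-06-25
Step: almanac spanto[d=2028-02-20]
Result: 240
Step: almanac roll[n=-222]
Result: 2026-11-15
Step: almanac yhop[n=7]
Result: 2033-11-15
Step: almanac anchor[d=2280-05-26]
Result: 2280-05-26
Step: almanac mhop[n=29]
Result: 2282-10-26
Step: almanac anchor[d=2061-10-12]
Result: 2061-10-12
Step: almanac closeout[]
Result: 2061-10-31


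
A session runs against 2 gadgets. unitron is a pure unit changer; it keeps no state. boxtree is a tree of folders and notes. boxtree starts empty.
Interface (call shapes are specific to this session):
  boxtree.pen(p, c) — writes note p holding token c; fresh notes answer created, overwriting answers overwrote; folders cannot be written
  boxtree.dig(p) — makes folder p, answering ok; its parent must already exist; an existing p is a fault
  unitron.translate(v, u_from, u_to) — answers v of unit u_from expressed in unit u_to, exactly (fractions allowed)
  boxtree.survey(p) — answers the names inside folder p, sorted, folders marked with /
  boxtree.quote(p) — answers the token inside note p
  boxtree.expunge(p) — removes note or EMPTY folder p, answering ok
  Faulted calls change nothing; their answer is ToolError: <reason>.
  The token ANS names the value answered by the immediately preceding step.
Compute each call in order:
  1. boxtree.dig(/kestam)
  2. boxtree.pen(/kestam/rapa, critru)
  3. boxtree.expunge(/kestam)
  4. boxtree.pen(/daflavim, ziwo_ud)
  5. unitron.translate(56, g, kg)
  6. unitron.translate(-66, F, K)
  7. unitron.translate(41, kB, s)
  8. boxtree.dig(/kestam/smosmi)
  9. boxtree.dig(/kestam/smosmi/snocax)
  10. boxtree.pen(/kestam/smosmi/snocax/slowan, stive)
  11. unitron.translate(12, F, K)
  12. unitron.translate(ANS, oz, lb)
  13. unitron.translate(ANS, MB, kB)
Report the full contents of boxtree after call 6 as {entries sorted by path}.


~$ dig p=/kestam
[out] ok
~$ pen p=/kestam/rapa c=critru
[out] created
~$ expunge p=/kestam
[out] ToolError: not empty
~$ pen p=/daflavim c=ziwo_ud
[out] created
~$ translate v=56 u_from=g u_to=kg
[out] 7/125
~$ translate v=-66 u_from=F u_to=K
[out] 39367/180
~$ translate v=41 u_from=kB u_to=s
[out] ToolError: incompatible units
~$ dig p=/kestam/smosmi
[out] ok
~$ dig p=/kestam/smosmi/snocax
[out] ok
~$ pen p=/kestam/smosmi/snocax/slowan c=stive
[out] created
~$ translate v=12 u_from=F u_to=K
[out] 47167/180
~$ translate v=ANS u_from=oz u_to=lb
[out] 47167/2880
~$ translate v=ANS u_from=MB u_to=kB
[out] 1179175/72

Answer: {daflavim=ziwo_ud, kestam/, kestam/rapa=critru}


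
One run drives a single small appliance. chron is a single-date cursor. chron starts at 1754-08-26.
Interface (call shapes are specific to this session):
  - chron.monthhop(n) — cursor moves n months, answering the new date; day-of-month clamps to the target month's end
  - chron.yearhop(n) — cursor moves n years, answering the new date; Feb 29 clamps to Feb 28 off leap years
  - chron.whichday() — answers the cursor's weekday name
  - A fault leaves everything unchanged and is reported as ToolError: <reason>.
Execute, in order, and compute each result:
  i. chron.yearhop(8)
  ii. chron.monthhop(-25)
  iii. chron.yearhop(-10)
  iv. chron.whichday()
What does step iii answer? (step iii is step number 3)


Answer: 1750-07-26

Derivation:
I use chron.yearhop passing n='8', — result: 1762-08-26.
Now I run chron.monthhop passing n='-25', and see 1760-07-26.
I call chron.yearhop passing n='-10', and observe 1750-07-26.
I use chron.whichday, and get Sunday.


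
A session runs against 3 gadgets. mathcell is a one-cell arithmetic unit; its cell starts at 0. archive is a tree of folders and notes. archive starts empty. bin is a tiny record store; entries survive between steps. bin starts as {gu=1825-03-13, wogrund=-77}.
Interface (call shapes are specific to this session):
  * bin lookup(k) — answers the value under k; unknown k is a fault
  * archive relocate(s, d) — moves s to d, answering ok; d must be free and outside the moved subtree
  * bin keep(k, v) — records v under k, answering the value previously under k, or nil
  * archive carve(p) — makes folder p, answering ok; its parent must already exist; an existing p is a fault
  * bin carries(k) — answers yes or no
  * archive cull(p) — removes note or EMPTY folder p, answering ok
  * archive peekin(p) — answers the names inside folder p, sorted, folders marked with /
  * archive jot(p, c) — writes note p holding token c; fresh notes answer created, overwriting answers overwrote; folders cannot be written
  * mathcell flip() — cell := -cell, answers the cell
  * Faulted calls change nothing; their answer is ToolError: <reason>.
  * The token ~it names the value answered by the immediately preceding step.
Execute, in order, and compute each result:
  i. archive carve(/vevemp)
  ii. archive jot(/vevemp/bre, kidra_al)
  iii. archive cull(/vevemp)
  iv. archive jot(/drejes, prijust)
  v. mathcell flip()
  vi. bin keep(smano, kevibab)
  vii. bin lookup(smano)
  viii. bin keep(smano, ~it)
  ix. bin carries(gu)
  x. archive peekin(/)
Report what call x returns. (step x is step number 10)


Answer: [drejes, vevemp/]

Derivation:
;; archive carve(p→/vevemp) => ok
;; archive jot(p→/vevemp/bre, c→kidra_al) => created
;; archive cull(p→/vevemp) => ToolError: not empty
;; archive jot(p→/drejes, c→prijust) => created
;; mathcell flip() => 0
;; bin keep(k→smano, v→kevibab) => nil
;; bin lookup(k→smano) => kevibab
;; bin keep(k→smano, v→~it) => kevibab
;; bin carries(k→gu) => yes
;; archive peekin(p→/) => [drejes, vevemp/]


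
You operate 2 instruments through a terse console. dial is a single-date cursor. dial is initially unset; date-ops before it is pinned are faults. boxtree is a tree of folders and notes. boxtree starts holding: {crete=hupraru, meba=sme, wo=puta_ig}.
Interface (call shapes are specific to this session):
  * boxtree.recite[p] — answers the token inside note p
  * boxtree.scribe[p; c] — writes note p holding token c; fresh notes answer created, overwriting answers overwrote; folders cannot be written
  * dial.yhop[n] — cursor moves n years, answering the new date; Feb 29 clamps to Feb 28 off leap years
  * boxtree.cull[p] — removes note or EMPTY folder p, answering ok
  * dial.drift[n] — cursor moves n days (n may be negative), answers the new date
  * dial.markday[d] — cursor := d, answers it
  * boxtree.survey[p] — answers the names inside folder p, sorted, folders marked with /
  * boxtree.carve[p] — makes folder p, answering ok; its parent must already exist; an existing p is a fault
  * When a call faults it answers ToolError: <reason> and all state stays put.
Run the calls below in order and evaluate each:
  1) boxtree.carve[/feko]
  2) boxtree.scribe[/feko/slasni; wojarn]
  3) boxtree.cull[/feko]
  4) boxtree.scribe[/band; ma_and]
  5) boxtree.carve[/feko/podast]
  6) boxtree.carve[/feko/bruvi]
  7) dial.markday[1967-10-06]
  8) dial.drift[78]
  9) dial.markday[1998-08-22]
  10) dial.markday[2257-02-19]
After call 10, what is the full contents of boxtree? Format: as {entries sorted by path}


I use carve(/feko), and see ok.
I run scribe(/feko/slasni, wojarn), — result: created.
Then cull(/feko), which returns ToolError: not empty.
I try scribe(/band, ma_and): created.
Calling carve(/feko/podast), and observe ok.
I run carve(/feko/bruvi), giving ok.
Then markday(1967-10-06), which returns 1967-10-06.
Then drift(78): 1967-12-23.
Then markday(1998-08-22), yielding 1998-08-22.
Now I run markday(2257-02-19), giving 2257-02-19.

Answer: {band=ma_and, crete=hupraru, feko/, feko/bruvi/, feko/podast/, feko/slasni=wojarn, meba=sme, wo=puta_ig}


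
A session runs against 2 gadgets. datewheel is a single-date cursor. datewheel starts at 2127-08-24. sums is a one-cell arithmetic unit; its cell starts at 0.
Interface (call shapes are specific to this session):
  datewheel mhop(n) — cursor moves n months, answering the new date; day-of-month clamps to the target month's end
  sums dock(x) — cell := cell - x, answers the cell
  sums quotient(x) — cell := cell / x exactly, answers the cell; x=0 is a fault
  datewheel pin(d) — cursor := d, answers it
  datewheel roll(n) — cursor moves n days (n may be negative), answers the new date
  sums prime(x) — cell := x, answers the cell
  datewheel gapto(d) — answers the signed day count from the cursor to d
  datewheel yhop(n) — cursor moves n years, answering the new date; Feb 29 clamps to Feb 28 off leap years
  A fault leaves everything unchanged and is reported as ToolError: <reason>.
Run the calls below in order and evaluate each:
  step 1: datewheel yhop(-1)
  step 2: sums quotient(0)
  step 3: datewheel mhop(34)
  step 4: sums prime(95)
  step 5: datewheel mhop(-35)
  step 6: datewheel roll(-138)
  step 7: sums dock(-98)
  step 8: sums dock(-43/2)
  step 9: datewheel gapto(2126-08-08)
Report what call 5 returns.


Answer: 2126-07-24

Derivation:
$ datewheel yhop n='-1'
:: 2126-08-24
$ sums quotient x='0'
:: ToolError: division by zero
$ datewheel mhop n='34'
:: 2129-06-24
$ sums prime x='95'
:: 95
$ datewheel mhop n='-35'
:: 2126-07-24
$ datewheel roll n='-138'
:: 2126-03-08
$ sums dock x='-98'
:: 193
$ sums dock x='-43/2'
:: 429/2
$ datewheel gapto d='2126-08-08'
:: 153


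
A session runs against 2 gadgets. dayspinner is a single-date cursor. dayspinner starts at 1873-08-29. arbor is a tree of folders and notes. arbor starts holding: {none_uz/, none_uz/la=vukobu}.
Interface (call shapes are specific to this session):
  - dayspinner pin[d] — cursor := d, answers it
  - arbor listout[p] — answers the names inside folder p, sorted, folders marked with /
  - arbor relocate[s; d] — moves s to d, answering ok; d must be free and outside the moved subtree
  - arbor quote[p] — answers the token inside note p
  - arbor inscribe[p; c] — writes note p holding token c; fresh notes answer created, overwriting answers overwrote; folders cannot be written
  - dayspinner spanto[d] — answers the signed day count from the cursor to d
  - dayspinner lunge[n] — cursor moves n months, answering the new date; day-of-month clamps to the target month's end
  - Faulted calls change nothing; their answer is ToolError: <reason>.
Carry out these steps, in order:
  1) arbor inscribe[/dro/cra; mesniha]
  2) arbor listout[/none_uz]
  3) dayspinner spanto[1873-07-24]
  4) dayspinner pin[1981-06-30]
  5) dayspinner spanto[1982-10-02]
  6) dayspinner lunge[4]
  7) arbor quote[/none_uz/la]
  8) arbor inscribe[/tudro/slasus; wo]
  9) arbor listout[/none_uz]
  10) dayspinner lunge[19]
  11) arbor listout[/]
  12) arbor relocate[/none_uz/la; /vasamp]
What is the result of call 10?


Answer: 1983-05-30

Derivation:
·→ arbor inscribe(p→/dro/cra, c→mesniha)
·← ToolError: no parent
·→ arbor listout(p→/none_uz)
·← [la]
·→ dayspinner spanto(d→1873-07-24)
·← -36
·→ dayspinner pin(d→1981-06-30)
·← 1981-06-30
·→ dayspinner spanto(d→1982-10-02)
·← 459
·→ dayspinner lunge(n→4)
·← 1981-10-30
·→ arbor quote(p→/none_uz/la)
·← vukobu
·→ arbor inscribe(p→/tudro/slasus, c→wo)
·← ToolError: no parent
·→ arbor listout(p→/none_uz)
·← [la]
·→ dayspinner lunge(n→19)
·← 1983-05-30
·→ arbor listout(p→/)
·← [none_uz/]
·→ arbor relocate(s→/none_uz/la, d→/vasamp)
·← ok


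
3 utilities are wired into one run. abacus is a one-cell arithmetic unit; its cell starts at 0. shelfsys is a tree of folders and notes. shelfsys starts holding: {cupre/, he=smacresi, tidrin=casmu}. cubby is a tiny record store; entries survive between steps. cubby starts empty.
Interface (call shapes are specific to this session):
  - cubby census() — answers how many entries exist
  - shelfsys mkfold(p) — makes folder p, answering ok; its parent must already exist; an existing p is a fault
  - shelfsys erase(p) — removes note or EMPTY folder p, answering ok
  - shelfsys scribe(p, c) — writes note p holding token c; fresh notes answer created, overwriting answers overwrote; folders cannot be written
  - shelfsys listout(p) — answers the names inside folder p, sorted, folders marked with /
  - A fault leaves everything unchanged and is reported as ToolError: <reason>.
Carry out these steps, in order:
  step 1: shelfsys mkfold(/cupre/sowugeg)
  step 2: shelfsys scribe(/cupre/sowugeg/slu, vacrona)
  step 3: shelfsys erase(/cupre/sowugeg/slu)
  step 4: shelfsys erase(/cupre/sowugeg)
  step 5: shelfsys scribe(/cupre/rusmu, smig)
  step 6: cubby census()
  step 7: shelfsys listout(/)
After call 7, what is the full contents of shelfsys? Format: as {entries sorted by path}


% shelfsys mkfold p→/cupre/sowugeg
[out] ok
% shelfsys scribe p→/cupre/sowugeg/slu c→vacrona
[out] created
% shelfsys erase p→/cupre/sowugeg/slu
[out] ok
% shelfsys erase p→/cupre/sowugeg
[out] ok
% shelfsys scribe p→/cupre/rusmu c→smig
[out] created
% cubby census
[out] 0
% shelfsys listout p→/
[out] [cupre/, he, tidrin]

Answer: {cupre/, cupre/rusmu=smig, he=smacresi, tidrin=casmu}


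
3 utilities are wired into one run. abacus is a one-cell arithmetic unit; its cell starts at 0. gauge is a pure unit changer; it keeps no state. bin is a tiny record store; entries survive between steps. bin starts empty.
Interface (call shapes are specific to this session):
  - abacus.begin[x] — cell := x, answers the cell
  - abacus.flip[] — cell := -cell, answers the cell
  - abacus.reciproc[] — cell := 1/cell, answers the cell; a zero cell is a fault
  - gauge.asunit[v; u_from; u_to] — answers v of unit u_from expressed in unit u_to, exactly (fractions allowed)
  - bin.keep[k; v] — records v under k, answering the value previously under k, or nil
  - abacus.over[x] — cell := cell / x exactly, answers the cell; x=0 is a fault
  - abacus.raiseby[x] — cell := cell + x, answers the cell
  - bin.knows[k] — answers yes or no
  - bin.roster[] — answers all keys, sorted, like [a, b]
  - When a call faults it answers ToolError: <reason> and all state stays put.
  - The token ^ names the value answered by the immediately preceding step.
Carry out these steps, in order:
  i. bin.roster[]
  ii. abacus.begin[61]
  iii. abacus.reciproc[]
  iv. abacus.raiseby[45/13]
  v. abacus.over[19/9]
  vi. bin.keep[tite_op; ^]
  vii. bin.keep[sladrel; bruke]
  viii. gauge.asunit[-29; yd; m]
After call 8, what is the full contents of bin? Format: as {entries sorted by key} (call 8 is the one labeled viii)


Answer: {sladrel=bruke, tite_op=24822/15067}

Derivation:
·→ roster()
·← []
·→ begin(61)
·← 61
·→ reciproc()
·← 1/61
·→ raiseby(45/13)
·← 2758/793
·→ over(19/9)
·← 24822/15067
·→ keep(tite_op, ^)
·← nil
·→ keep(sladrel, bruke)
·← nil
·→ asunit(-29, yd, m)
·← -33147/1250


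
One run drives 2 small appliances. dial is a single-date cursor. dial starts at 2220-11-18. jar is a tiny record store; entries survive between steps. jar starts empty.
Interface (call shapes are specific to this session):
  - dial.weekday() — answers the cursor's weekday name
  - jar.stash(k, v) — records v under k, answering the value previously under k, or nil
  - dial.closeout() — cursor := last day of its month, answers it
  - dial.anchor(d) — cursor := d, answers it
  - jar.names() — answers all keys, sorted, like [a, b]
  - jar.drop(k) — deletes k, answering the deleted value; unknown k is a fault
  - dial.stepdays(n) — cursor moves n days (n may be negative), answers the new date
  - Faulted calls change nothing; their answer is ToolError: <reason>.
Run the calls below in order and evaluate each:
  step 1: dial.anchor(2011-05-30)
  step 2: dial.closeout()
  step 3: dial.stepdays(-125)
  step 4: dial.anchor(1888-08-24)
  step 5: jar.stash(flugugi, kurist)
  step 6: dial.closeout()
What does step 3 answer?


$ anchor d: 2011-05-30
:: 2011-05-30
$ closeout
:: 2011-05-31
$ stepdays n: -125
:: 2011-01-26
$ anchor d: 1888-08-24
:: 1888-08-24
$ stash k: flugugi v: kurist
:: nil
$ closeout
:: 1888-08-31

Answer: 2011-01-26


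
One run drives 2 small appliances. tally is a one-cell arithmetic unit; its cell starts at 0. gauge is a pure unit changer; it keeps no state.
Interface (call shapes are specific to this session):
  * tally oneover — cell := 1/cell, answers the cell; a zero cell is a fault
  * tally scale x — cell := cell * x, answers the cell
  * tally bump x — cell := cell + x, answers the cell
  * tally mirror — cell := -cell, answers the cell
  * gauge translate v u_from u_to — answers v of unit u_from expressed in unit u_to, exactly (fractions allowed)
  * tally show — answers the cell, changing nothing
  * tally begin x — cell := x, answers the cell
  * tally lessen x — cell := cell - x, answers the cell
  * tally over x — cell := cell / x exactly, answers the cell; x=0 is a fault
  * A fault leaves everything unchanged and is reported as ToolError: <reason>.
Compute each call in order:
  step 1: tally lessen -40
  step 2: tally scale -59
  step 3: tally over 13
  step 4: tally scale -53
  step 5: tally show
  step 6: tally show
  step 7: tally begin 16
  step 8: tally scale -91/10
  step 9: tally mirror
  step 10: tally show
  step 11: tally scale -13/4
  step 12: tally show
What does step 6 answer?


·→ tally lessen(x=-40)
·← 40
·→ tally scale(x=-59)
·← -2360
·→ tally over(x=13)
·← -2360/13
·→ tally scale(x=-53)
·← 125080/13
·→ tally show()
·← 125080/13
·→ tally show()
·← 125080/13
·→ tally begin(x=16)
·← 16
·→ tally scale(x=-91/10)
·← -728/5
·→ tally mirror()
·← 728/5
·→ tally show()
·← 728/5
·→ tally scale(x=-13/4)
·← -2366/5
·→ tally show()
·← -2366/5

Answer: 125080/13


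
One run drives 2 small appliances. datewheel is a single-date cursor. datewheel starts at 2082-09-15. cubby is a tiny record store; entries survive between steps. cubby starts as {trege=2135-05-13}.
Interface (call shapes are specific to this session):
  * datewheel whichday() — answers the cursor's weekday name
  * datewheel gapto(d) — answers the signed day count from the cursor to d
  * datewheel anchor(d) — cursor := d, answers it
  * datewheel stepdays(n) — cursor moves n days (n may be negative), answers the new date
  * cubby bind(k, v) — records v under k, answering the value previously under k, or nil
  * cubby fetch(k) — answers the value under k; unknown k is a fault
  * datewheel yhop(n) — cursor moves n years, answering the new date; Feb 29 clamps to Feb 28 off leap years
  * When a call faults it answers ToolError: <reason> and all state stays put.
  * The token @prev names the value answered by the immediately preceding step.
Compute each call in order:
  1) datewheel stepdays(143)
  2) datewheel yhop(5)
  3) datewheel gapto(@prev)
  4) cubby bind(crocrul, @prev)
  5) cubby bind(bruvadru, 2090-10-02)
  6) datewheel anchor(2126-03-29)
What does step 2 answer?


Answer: 2088-02-05

Derivation:
Act: datewheel stepdays[n→143]
Obs: 2083-02-05
Act: datewheel yhop[n→5]
Obs: 2088-02-05
Act: datewheel gapto[d→@prev]
Obs: 0
Act: cubby bind[k→crocrul; v→@prev]
Obs: nil
Act: cubby bind[k→bruvadru; v→2090-10-02]
Obs: nil
Act: datewheel anchor[d→2126-03-29]
Obs: 2126-03-29


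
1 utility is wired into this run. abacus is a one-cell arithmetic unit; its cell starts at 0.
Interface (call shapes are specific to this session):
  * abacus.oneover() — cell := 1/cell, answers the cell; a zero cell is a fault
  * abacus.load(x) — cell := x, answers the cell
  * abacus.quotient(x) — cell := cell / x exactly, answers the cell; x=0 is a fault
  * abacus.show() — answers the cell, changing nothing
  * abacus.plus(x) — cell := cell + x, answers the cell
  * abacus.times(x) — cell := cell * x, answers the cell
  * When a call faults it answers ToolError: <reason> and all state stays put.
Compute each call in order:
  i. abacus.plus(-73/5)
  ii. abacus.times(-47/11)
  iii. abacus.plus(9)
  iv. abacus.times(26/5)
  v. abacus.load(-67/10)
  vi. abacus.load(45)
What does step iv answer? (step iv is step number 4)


CALL abacus.plus[x='-73/5']
RET  -73/5
CALL abacus.times[x='-47/11']
RET  3431/55
CALL abacus.plus[x='9']
RET  3926/55
CALL abacus.times[x='26/5']
RET  102076/275
CALL abacus.load[x='-67/10']
RET  -67/10
CALL abacus.load[x='45']
RET  45

Answer: 102076/275


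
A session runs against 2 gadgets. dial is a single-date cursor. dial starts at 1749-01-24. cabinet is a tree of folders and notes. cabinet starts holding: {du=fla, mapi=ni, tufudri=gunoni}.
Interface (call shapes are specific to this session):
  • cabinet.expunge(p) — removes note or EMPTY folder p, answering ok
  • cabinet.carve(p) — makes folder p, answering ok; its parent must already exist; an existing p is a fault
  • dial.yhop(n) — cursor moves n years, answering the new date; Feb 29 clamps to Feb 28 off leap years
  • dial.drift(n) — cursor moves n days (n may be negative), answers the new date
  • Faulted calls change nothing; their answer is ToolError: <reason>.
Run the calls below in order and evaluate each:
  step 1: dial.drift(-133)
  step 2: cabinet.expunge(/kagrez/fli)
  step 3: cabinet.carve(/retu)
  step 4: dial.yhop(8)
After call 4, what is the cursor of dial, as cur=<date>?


-> dial.drift(-133)
<- 1748-09-13
-> cabinet.expunge(/kagrez/fli)
<- ToolError: not found
-> cabinet.carve(/retu)
<- ok
-> dial.yhop(8)
<- 1756-09-13

Answer: cur=1756-09-13


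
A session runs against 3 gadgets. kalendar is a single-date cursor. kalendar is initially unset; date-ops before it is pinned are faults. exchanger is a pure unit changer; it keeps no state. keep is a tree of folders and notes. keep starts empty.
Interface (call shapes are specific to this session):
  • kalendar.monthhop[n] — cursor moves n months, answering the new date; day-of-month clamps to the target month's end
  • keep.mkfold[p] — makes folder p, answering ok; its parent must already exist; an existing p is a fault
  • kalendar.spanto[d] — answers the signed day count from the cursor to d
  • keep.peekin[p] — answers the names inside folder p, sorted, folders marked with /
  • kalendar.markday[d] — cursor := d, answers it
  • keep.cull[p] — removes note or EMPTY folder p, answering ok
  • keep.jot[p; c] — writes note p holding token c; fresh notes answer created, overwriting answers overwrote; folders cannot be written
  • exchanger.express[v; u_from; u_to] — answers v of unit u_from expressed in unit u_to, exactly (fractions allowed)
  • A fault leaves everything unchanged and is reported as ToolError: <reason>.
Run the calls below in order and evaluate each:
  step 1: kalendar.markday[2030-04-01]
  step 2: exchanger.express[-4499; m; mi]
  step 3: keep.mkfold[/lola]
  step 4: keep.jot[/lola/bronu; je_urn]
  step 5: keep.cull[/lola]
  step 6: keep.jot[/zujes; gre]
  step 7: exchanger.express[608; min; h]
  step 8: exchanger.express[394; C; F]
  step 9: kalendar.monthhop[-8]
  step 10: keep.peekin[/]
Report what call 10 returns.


I call kalendar.markday with d='2030-04-01': 2030-04-01.
Next I call exchanger.express with v='-4499', u_from='m', u_to='mi', → -51125/18288.
I use keep.mkfold with p='/lola', and observe ok.
I try keep.jot with p='/lola/bronu', c='je_urn', and get created.
I run keep.cull with p='/lola': ToolError: not empty.
I call keep.jot with p='/zujes', c='gre': created.
Invoking exchanger.express with v='608', u_from='min', u_to='h', yielding 152/15.
I invoke exchanger.express with v='394', u_from='C', u_to='F', which returns 3706/5.
Using kalendar.monthhop with n='-8': 2029-08-01.
I try keep.peekin with p='/', which returns [lola/, zujes].

Answer: [lola/, zujes]


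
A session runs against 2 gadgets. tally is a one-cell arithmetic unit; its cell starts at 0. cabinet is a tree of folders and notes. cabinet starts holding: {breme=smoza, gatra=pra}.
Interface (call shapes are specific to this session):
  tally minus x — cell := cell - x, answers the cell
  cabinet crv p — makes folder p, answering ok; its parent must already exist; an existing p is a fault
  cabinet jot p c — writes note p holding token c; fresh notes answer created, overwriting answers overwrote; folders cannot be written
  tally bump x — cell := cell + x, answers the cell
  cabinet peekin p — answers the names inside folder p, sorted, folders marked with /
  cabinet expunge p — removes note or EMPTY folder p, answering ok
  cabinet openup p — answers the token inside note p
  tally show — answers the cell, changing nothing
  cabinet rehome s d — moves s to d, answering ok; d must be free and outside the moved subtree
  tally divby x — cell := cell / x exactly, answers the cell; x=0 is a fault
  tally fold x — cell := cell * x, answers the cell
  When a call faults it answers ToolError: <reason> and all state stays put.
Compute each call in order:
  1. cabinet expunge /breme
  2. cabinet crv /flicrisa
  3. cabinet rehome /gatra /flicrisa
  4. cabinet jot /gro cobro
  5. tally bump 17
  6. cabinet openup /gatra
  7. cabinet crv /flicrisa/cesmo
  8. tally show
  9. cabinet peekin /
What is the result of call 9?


Answer: [flicrisa/, gatra, gro]

Derivation:
Then cabinet expunge(/breme), — result: ok.
Then cabinet crv(/flicrisa), and observe ok.
Then cabinet rehome(/gatra, /flicrisa), and observe ToolError: exists.
I try cabinet jot(/gro, cobro), → created.
I try tally bump(17): 17.
I try cabinet openup(/gatra), and observe pra.
Calling cabinet crv(/flicrisa/cesmo), and get ok.
I try tally show, giving 17.
I run cabinet peekin(/): [flicrisa/, gatra, gro].


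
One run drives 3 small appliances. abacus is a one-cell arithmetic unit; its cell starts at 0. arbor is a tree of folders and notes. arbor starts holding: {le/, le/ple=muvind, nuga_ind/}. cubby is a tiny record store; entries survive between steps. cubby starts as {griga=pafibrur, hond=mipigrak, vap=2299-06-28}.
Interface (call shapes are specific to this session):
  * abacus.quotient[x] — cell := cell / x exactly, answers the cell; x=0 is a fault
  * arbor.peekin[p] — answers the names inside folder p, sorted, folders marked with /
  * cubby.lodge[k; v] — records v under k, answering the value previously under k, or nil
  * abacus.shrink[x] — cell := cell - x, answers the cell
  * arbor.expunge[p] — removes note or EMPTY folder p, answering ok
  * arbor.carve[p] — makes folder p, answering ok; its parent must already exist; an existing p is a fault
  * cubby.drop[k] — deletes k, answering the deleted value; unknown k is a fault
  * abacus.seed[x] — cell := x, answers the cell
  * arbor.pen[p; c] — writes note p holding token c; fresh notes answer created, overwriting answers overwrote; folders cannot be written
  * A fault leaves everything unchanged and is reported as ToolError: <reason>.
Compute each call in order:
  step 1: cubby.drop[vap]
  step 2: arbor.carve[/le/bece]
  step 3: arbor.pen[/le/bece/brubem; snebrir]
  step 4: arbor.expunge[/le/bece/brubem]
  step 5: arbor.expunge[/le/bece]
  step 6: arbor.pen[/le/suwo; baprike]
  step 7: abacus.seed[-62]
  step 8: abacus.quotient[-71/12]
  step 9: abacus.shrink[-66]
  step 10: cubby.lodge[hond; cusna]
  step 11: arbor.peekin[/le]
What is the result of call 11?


→ cubby.drop(k='vap')
← 2299-06-28
→ arbor.carve(p='/le/bece')
← ok
→ arbor.pen(p='/le/bece/brubem', c='snebrir')
← created
→ arbor.expunge(p='/le/bece/brubem')
← ok
→ arbor.expunge(p='/le/bece')
← ok
→ arbor.pen(p='/le/suwo', c='baprike')
← created
→ abacus.seed(x='-62')
← -62
→ abacus.quotient(x='-71/12')
← 744/71
→ abacus.shrink(x='-66')
← 5430/71
→ cubby.lodge(k='hond', v='cusna')
← mipigrak
→ arbor.peekin(p='/le')
← [ple, suwo]

Answer: [ple, suwo]


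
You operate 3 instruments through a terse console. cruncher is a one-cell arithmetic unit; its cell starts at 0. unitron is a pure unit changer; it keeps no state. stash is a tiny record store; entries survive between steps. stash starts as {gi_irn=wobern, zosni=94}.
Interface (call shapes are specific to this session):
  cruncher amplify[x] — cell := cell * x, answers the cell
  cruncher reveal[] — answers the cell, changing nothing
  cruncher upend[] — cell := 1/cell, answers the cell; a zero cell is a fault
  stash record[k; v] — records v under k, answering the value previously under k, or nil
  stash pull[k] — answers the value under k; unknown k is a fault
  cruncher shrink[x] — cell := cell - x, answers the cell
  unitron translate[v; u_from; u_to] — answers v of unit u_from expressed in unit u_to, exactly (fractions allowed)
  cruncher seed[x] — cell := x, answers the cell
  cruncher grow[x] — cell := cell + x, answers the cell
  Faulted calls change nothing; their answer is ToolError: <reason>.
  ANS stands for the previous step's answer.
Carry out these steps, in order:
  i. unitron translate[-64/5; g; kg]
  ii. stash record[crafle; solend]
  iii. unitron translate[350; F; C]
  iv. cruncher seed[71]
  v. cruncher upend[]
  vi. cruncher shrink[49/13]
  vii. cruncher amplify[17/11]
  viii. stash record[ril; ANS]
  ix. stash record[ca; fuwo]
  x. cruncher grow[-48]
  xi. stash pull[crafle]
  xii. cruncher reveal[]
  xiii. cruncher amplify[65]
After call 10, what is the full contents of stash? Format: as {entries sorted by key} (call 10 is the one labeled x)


! unitron translate(v→-64/5, u_from→g, u_to→kg) => -8/625
! stash record(k→crafle, v→solend) => nil
! unitron translate(v→350, u_from→F, u_to→C) => 530/3
! cruncher seed(x→71) => 71
! cruncher upend() => 1/71
! cruncher shrink(x→49/13) => -3466/923
! cruncher amplify(x→17/11) => -58922/10153
! stash record(k→ril, v→ANS) => nil
! stash record(k→ca, v→fuwo) => nil
! cruncher grow(x→-48) => -546266/10153
! stash pull(k→crafle) => solend
! cruncher reveal() => -546266/10153
! cruncher amplify(x→65) => -2731330/781

Answer: {ca=fuwo, crafle=solend, gi_irn=wobern, ril=-58922/10153, zosni=94}


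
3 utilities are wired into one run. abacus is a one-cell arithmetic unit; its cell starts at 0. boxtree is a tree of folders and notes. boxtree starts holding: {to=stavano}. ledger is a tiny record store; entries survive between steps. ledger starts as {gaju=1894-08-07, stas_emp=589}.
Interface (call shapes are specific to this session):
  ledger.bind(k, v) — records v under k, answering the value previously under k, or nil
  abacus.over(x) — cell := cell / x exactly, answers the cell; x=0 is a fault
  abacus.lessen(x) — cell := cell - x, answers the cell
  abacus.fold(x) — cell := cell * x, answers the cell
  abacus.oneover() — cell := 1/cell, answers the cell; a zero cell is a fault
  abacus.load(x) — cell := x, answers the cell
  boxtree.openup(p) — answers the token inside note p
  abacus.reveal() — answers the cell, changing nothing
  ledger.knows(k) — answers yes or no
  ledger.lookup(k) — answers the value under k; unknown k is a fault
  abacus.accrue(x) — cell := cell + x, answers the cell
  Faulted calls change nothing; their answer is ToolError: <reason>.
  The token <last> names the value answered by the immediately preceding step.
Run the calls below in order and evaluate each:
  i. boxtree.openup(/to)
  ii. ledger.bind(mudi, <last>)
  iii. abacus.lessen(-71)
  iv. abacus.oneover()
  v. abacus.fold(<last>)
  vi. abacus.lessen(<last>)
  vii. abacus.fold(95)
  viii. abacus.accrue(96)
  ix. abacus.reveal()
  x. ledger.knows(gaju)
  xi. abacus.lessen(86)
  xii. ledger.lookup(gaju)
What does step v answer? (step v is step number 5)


→ boxtree.openup(p→/to)
← stavano
→ ledger.bind(k→mudi, v→<last>)
← nil
→ abacus.lessen(x→-71)
← 71
→ abacus.oneover()
← 1/71
→ abacus.fold(x→<last>)
← 1/5041
→ abacus.lessen(x→<last>)
← 0
→ abacus.fold(x→95)
← 0
→ abacus.accrue(x→96)
← 96
→ abacus.reveal()
← 96
→ ledger.knows(k→gaju)
← yes
→ abacus.lessen(x→86)
← 10
→ ledger.lookup(k→gaju)
← 1894-08-07

Answer: 1/5041


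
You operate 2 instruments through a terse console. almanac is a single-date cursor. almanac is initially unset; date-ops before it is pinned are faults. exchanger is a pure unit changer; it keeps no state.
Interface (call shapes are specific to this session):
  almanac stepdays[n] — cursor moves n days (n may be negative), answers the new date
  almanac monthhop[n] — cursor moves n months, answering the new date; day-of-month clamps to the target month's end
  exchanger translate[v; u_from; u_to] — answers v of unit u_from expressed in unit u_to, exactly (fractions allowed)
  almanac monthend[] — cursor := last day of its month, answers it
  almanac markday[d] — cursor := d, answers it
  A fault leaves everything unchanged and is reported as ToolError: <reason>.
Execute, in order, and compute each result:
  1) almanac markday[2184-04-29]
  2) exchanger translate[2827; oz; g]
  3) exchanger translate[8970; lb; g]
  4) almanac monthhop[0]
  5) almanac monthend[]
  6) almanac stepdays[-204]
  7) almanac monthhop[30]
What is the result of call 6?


I try almanac markday passing 2184-04-29, — result: 2184-04-29.
I run exchanger translate passing 2827, oz, g: 128230562999/1600000.
Next I call exchanger translate passing 8970, lb, g, → 40687235589/10000.
Using almanac monthhop passing 0, and get 2184-04-29.
I run almanac monthend(): 2184-04-30.
Then almanac stepdays passing -204, which returns 2183-10-09.
Next I call almanac monthhop passing 30, yielding 2186-04-09.

Answer: 2183-10-09
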